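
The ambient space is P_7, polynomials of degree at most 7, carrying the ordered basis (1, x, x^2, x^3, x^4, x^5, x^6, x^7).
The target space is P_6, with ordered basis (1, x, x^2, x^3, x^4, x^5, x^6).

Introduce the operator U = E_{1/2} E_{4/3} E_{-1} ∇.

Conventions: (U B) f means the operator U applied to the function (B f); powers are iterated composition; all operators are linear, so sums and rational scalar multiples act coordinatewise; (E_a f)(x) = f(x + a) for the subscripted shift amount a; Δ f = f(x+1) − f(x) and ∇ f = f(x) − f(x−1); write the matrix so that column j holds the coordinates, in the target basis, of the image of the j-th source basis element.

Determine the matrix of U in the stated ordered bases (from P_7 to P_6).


the matrix is [[0, 1, 2/3, 7/12, 13/27, 521/1296, 217/648, 13021/46656]; [0, 0, 2, 2, 7/3, 65/27, 521/216, 1519/648]; [0, 0, 0, 3, 4, 35/6, 65/9, 3647/432]; [0, 0, 0, 0, 4, 20/3, 35/3, 455/27]; [0, 0, 0, 0, 0, 5, 10, 245/12]; [0, 0, 0, 0, 0, 0, 6, 14]; [0, 0, 0, 0, 0, 0, 0, 7]] (rows listed top to bottom)

image of 1: 0
image of x: 1
image of x^2: 2x + 2/3
image of x^3: 3x^2 + 2x + 7/12
image of x^4: 4x^3 + 4x^2 + (7/3)x + 13/27
image of x^5: 5x^4 + (20/3)x^3 + (35/6)x^2 + (65/27)x + 521/1296
image of x^6: 6x^5 + 10x^4 + (35/3)x^3 + (65/9)x^2 + (521/216)x + 217/648
image of x^7: 7x^6 + 14x^5 + (245/12)x^4 + (455/27)x^3 + (3647/432)x^2 + (1519/648)x + 13021/46656
each image's coordinates form column j of the matrix


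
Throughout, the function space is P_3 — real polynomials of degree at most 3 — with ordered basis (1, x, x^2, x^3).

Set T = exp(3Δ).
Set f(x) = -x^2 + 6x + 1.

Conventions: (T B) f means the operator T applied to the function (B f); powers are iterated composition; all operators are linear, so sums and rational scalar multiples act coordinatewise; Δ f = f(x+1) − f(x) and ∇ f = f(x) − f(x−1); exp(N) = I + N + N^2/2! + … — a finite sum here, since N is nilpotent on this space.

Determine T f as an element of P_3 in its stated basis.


g(x) = -x^2 + 7

order-1 term: -6x + 15
order-2 term: -9
the series for exp(3Δ) f terminates at order 2
exp(3Δ) f = -x^2 + 7


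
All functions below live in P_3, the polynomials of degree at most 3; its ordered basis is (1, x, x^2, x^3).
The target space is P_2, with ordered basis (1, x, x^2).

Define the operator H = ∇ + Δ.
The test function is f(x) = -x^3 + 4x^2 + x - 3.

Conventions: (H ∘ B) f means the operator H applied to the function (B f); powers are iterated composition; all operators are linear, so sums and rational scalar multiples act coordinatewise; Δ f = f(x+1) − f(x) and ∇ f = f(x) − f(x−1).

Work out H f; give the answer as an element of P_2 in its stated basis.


∇ f = -3x^2 + 11x - 4
Δ f = -3x^2 + 5x + 4
(∇ + Δ) f = -6x^2 + 16x

the image equals g(x) = -6x^2 + 16x


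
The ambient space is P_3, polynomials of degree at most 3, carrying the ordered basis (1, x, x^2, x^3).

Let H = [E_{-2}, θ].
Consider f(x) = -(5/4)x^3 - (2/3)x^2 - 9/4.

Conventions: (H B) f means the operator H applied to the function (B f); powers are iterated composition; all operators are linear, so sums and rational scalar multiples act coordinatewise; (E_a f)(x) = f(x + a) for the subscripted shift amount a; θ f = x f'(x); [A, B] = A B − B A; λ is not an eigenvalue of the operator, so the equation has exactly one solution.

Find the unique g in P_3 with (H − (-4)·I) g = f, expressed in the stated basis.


write g with unknown coordinates in the stated basis and equate coefficients in (H − (-4)·I) g = f
solving from the highest basis element down gives g = -(5/16)x^3 - (61/96)x^2 + (119/96)x - 35/64
check: H g = (15/8)x^2 - (119/24)x - 1/16
so H g − (-4)·g = -(5/4)x^3 - (2/3)x^2 - 9/4 = f ✓

the result is g(x) = -(5/16)x^3 - (61/96)x^2 + (119/96)x - 35/64


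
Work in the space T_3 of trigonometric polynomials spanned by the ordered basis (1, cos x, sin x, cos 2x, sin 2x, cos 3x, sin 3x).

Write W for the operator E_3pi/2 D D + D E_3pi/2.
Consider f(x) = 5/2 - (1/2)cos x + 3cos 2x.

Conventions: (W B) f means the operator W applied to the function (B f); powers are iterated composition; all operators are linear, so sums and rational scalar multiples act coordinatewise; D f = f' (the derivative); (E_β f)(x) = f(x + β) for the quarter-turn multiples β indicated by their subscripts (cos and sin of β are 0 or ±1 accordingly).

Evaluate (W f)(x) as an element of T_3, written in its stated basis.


D f = (1/2)sin x - 6sin 2x
D D f = (1/2)cos x - 12cos 2x
E_3pi/2 D D f = (1/2)sin x + 12cos 2x
E_3pi/2 f = 5/2 - (1/2)sin x - 3cos 2x
D E_3pi/2 f = -(1/2)cos x + 6sin 2x
(E_3pi/2 D D + D E_3pi/2) f = -(1/2)cos x + (1/2)sin x + 12cos 2x + 6sin 2x

g(x) = -(1/2)cos x + (1/2)sin x + 12cos 2x + 6sin 2x


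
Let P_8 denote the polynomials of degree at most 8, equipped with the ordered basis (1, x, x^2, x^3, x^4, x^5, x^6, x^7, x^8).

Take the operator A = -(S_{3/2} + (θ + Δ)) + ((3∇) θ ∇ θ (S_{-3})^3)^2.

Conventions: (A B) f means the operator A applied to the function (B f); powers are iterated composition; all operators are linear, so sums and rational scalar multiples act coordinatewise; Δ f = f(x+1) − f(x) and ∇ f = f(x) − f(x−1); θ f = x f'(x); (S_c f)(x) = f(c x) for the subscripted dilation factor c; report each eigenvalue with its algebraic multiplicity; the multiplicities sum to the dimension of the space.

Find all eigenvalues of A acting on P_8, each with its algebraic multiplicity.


λ = -8609/256 (multiplicity 1), λ = -3083/128 (multiplicity 1), λ = -1113/64 (multiplicity 1), λ = -403/32 (multiplicity 1), λ = -145/16 (multiplicity 1), λ = -51/8 (multiplicity 1), λ = -17/4 (multiplicity 1), λ = -5/2 (multiplicity 1), λ = -1 (multiplicity 1)

image of 1: -1
image of x: -(5/2)x - 1
image of x^2: -(17/4)x^2 - 2x - 1
image of x^3: -(51/8)x^3 - 3x^2 - 3x - 1
image of x^4: -(145/16)x^4 - 4x^3 - 6x^2 - 4x + 2008387814975
image of x^5: -(403/32)x^5 - 5x^4 - 10x^3 - 10x^2 + 36602867927937595x - 27056749594879801
image of x^6: -(1113/64)x^6 - 6x^5 - 15x^4 - 20x^3 + 240151416475198593585x^2 - 392247313576157702886x + 180831893639484720599
image of x^7: -(3083/128)x^7 - 7x^6 - 21x^5 - 35x^4 + 953160971990063217998365x^3 - 2443798825407856528368141x^2 + 2406110396028414042416393x - 849136439641730672753371
image of x^8: -(8609/256)x^8 - 8x^7 - 28x^6 - 56x^5 + 2779417394323024343683334330x^4 - 9751000142482116445246717496x^3 + 14904768751203016552484580452x^2 - 11019551489426225025822810248x + 3214524091690770266928070655
the matrix is upper triangular; its diagonal is (-1, -5/2, -17/4, -51/8, -145/16, -403/32, -1113/64, -3083/128, -8609/256)
for a triangular matrix the eigenvalues are the diagonal entries, with algebraic multiplicity their repetition count


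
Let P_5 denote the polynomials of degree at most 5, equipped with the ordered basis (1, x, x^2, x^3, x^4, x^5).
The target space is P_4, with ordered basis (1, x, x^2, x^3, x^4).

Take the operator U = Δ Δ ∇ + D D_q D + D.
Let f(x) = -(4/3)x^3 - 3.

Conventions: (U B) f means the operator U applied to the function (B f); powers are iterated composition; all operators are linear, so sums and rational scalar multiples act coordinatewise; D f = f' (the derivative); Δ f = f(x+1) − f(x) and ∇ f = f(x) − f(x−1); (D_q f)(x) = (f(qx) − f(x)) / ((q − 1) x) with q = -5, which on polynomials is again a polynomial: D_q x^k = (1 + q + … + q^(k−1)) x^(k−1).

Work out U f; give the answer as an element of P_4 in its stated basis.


∇ f = -4x^2 + 4x - 4/3
Δ ∇ f = -8x
Δ Δ ∇ f = -8
D f = -4x^2
D_q D f = 16x
D D_q D f = 16
D f = -4x^2
(Δ Δ ∇ + D D_q D + D) f = -4x^2 + 8

the image equals g(x) = -4x^2 + 8


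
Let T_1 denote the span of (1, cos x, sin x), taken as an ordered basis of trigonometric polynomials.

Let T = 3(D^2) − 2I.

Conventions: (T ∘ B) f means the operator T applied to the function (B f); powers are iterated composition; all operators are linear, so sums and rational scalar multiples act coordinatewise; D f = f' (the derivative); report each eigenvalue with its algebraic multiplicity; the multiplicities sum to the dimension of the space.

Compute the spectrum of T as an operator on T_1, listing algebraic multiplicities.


image of 1: -2
image of cos x: -5cos x
image of sin x: -5sin x
the matrix is diagonal; its diagonal is (-2, -5, -5)
for a triangular matrix the eigenvalues are the diagonal entries, with algebraic multiplicity their repetition count

λ = -5 (multiplicity 2), λ = -2 (multiplicity 1)


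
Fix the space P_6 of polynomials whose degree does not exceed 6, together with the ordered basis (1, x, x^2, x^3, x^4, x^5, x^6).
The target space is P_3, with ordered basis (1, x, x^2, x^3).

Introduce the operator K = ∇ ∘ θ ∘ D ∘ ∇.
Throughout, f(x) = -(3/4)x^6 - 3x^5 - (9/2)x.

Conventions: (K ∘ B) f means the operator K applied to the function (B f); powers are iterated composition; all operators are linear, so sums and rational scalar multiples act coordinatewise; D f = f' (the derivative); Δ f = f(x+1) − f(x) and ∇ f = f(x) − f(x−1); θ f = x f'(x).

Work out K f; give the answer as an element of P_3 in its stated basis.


∇ f = -(9/2)x^5 - (15/4)x^4 + 15x^3 - (75/4)x^2 + (21/2)x - 27/4
D ∇ f = -(45/2)x^4 - 15x^3 + 45x^2 - (75/2)x + 21/2
θ D ∇ f = -90x^4 - 45x^3 + 90x^2 - (75/2)x
∇ (θ ∘ D ∘ ∇) f = -360x^3 + 405x^2 - 45x - 165/2

g(x) = -360x^3 + 405x^2 - 45x - 165/2


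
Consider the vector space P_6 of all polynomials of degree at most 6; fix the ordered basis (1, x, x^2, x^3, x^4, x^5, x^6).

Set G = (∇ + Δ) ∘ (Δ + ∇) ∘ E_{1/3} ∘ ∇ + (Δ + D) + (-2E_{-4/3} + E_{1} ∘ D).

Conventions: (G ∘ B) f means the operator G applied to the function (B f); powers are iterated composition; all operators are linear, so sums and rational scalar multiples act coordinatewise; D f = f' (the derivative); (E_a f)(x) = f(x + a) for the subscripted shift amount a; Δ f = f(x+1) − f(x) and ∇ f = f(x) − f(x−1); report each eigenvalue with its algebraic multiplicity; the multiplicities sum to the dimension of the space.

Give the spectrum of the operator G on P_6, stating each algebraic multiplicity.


image of 1: -2
image of x: -2x + 17/3
image of x^2: -2x^2 + (34/3)x - 5/9
image of x^3: -2x^3 + 17x^2 - (5/3)x + 884/27
image of x^4: -2x^4 + (68/3)x^3 - (10/3)x^2 + (3536/27)x - 1403/81
image of x^5: -2x^5 + (85/3)x^4 - (50/9)x^3 + (8840/27)x^2 - (7015/81)x + 48866/243
image of x^6: -2x^6 + 34x^5 - (25/3)x^4 + (17680/27)x^3 - (7015/27)x^2 + (97732/81)x - 135929/729
the matrix is upper triangular; its diagonal is (-2, -2, -2, -2, -2, -2, -2)
for a triangular matrix the eigenvalues are the diagonal entries, with algebraic multiplicity their repetition count

λ = -2 (multiplicity 7)


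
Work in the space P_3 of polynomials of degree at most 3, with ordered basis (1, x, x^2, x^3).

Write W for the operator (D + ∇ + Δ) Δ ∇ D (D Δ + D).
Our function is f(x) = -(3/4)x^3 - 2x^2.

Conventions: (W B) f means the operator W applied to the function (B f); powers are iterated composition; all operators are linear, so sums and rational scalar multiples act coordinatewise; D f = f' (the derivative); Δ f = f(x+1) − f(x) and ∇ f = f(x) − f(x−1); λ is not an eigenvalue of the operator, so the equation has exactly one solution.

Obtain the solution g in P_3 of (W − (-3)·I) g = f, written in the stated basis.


g(x) = -(1/4)x^3 - (2/3)x^2

write g with unknown coordinates in the stated basis and equate coefficients in (W − (-3)·I) g = f
solving from the highest basis element down gives g = -(1/4)x^3 - (2/3)x^2
check: W g = 0
so W g − (-3)·g = -(3/4)x^3 - 2x^2 = f ✓


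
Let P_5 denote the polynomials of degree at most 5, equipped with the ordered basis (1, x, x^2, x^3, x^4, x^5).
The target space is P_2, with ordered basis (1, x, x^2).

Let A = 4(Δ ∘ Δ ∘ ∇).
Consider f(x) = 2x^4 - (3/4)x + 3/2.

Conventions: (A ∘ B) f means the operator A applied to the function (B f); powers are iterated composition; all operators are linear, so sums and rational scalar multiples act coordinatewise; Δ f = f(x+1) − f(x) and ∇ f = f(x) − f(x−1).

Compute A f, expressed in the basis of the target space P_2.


the image equals g(x) = 192x + 96

∇ f = 8x^3 - 12x^2 + 8x - 11/4
Δ ∇ f = 24x^2 + 4
Δ (Δ ∘ ∇) f = 48x + 24
(4(Δ ∘ Δ ∘ ∇)) f = 192x + 96


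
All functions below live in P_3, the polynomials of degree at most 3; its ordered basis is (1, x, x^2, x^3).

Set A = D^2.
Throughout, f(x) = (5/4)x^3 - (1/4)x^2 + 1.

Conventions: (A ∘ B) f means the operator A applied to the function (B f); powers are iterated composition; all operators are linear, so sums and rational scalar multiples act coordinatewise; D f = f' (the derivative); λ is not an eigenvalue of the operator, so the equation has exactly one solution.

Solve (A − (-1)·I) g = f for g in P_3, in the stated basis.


write g with unknown coordinates in the stated basis and equate coefficients in (A − (-1)·I) g = f
solving from the highest basis element down gives g = (5/4)x^3 - (1/4)x^2 - (15/2)x + 3/2
check: A g = (15/2)x - 1/2
so A g − (-1)·g = (5/4)x^3 - (1/4)x^2 + 1 = f ✓

the result is g(x) = (5/4)x^3 - (1/4)x^2 - (15/2)x + 3/2


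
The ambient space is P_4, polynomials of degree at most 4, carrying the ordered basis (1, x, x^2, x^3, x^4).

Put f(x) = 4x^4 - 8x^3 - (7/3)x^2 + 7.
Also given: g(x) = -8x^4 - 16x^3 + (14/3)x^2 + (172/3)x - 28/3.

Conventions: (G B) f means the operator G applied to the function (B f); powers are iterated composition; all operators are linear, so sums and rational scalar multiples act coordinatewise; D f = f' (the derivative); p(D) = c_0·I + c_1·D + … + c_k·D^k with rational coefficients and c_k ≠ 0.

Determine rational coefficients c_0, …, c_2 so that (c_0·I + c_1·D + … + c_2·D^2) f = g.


p(D) = -2·I − 2·D − D^2, i.e. c_0 = -2, c_1 = -2, c_2 = -1

D^0 f = 4x^4 - 8x^3 - (7/3)x^2 + 7
D^1 f = 16x^3 - 24x^2 - (14/3)x
D^2 f = 48x^2 - 48x - 14/3
matching coefficients of g against c_0 f + c_1 Df + … from the top degree down determines the c_i
solution: c_0 = -2, c_1 = -2, c_2 = -1


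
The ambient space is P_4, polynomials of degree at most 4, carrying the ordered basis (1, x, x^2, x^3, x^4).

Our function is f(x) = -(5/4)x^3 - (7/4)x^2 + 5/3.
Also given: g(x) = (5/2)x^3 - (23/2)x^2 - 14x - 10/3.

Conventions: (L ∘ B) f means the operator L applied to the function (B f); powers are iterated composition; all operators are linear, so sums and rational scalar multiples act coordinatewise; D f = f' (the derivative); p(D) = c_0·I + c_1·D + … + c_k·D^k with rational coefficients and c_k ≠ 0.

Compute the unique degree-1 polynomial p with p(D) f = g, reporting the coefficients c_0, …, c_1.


p(D) = -2·I + 4·D, i.e. c_0 = -2, c_1 = 4

D^0 f = -(5/4)x^3 - (7/4)x^2 + 5/3
D^1 f = -(15/4)x^2 - (7/2)x
matching coefficients of g against c_0 f + c_1 Df + … from the top degree down determines the c_i
solution: c_0 = -2, c_1 = 4


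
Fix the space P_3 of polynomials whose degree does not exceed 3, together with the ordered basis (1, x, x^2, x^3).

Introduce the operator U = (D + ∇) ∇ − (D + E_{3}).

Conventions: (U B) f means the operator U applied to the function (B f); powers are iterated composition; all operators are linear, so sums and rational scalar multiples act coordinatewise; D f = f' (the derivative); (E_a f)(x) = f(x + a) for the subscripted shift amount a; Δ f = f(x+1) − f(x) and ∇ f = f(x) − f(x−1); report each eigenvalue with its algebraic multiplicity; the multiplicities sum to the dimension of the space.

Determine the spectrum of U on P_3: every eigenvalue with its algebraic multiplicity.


λ = -1 (multiplicity 4)

image of 1: -1
image of x: -x - 4
image of x^2: -x^2 - 8x - 5
image of x^3: -x^3 - 12x^2 - 15x - 36
the matrix is upper triangular; its diagonal is (-1, -1, -1, -1)
for a triangular matrix the eigenvalues are the diagonal entries, with algebraic multiplicity their repetition count


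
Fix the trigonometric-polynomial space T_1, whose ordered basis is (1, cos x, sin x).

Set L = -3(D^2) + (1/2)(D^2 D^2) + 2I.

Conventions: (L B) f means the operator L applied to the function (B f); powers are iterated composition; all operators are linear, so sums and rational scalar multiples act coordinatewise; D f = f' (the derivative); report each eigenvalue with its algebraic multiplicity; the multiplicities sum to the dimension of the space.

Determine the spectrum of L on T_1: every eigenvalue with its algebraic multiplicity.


λ = 2 (multiplicity 1), λ = 11/2 (multiplicity 2)

image of 1: 2
image of cos x: (11/2)cos x
image of sin x: (11/2)sin x
the matrix is diagonal; its diagonal is (2, 11/2, 11/2)
for a triangular matrix the eigenvalues are the diagonal entries, with algebraic multiplicity their repetition count


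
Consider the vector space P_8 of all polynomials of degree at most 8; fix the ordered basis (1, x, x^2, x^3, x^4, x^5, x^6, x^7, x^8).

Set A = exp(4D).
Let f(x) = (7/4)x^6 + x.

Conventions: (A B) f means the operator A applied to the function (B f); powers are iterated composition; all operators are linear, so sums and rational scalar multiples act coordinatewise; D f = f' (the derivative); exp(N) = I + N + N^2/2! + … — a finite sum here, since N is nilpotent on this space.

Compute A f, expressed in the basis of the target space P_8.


g(x) = (7/4)x^6 + 42x^5 + 420x^4 + 2240x^3 + 6720x^2 + 10753x + 7172

order-1 term: 42x^5 + 4
order-2 term: 420x^4
order-3 term: 2240x^3
order-4 term: 6720x^2
order-5 term: 10752x
order-6 term: 7168
the series for exp(4D) f terminates at order 6
exp(4D) f = (7/4)x^6 + 42x^5 + 420x^4 + 2240x^3 + 6720x^2 + 10753x + 7172


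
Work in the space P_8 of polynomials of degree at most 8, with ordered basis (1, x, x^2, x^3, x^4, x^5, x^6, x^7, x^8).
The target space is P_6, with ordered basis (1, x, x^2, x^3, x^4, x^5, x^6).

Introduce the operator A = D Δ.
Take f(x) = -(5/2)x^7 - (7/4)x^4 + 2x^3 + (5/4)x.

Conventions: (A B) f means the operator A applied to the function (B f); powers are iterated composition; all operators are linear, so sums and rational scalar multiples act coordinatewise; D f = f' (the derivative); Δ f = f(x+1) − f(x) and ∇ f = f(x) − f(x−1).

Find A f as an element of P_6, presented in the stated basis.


the image equals g(x) = -105x^5 - (525/2)x^4 - 350x^3 - (567/2)x^2 - 114x - 37/2

Δ f = -(35/2)x^6 - (105/2)x^5 - (175/2)x^4 - (189/2)x^3 - 57x^2 - (37/2)x - 1
D Δ f = -105x^5 - (525/2)x^4 - 350x^3 - (567/2)x^2 - 114x - 37/2


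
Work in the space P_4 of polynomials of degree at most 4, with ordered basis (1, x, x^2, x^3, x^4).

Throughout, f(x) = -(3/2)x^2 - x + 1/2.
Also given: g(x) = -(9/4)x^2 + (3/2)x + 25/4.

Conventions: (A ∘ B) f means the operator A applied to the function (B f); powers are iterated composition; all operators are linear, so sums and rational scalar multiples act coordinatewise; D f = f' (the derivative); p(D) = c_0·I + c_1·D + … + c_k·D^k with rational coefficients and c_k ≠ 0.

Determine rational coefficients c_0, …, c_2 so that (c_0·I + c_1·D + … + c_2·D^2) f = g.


D^0 f = -(3/2)x^2 - x + 1/2
D^1 f = -3x - 1
D^2 f = -3
matching coefficients of g against c_0 f + c_1 Df + … from the top degree down determines the c_i
solution: c_0 = 3/2, c_1 = -1, c_2 = -3/2

p(D) = (3/2)·I − D − (3/2)·D^2, i.e. c_0 = 3/2, c_1 = -1, c_2 = -3/2


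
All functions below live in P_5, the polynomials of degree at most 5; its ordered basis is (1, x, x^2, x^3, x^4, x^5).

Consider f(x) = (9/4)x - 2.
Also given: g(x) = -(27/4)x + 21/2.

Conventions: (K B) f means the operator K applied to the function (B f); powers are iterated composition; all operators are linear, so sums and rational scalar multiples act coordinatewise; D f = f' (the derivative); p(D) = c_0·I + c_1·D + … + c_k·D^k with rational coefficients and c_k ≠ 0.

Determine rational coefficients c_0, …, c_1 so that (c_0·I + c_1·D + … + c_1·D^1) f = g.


D^0 f = (9/4)x - 2
D^1 f = 9/4
matching coefficients of g against c_0 f + c_1 Df + … from the top degree down determines the c_i
solution: c_0 = -3, c_1 = 2

p(D) = -3·I + 2·D, i.e. c_0 = -3, c_1 = 2


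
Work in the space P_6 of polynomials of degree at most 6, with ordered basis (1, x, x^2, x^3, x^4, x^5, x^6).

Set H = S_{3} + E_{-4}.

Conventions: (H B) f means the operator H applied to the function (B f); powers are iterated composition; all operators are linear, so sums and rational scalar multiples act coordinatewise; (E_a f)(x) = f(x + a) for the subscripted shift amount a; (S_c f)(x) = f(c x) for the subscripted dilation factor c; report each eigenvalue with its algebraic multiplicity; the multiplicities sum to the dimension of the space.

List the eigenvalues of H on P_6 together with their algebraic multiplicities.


λ = 2 (multiplicity 1), λ = 4 (multiplicity 1), λ = 10 (multiplicity 1), λ = 28 (multiplicity 1), λ = 82 (multiplicity 1), λ = 244 (multiplicity 1), λ = 730 (multiplicity 1)

image of 1: 2
image of x: 4x - 4
image of x^2: 10x^2 - 8x + 16
image of x^3: 28x^3 - 12x^2 + 48x - 64
image of x^4: 82x^4 - 16x^3 + 96x^2 - 256x + 256
image of x^5: 244x^5 - 20x^4 + 160x^3 - 640x^2 + 1280x - 1024
image of x^6: 730x^6 - 24x^5 + 240x^4 - 1280x^3 + 3840x^2 - 6144x + 4096
the matrix is upper triangular; its diagonal is (2, 4, 10, 28, 82, 244, 730)
for a triangular matrix the eigenvalues are the diagonal entries, with algebraic multiplicity their repetition count


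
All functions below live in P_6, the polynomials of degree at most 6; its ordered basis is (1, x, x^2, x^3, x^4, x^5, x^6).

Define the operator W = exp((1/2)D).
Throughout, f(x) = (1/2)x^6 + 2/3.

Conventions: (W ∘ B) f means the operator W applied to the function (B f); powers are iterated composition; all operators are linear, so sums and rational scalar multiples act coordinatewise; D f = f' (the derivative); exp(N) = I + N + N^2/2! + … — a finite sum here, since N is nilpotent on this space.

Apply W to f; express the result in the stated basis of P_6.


the image equals g(x) = (1/2)x^6 + (3/2)x^5 + (15/8)x^4 + (5/4)x^3 + (15/32)x^2 + (3/32)x + 259/384

order-1 term: (3/2)x^5
order-2 term: (15/8)x^4
order-3 term: (5/4)x^3
order-4 term: (15/32)x^2
order-5 term: (3/32)x
order-6 term: 1/128
the series for exp((1/2)D) f terminates at order 6
exp((1/2)D) f = (1/2)x^6 + (3/2)x^5 + (15/8)x^4 + (5/4)x^3 + (15/32)x^2 + (3/32)x + 259/384


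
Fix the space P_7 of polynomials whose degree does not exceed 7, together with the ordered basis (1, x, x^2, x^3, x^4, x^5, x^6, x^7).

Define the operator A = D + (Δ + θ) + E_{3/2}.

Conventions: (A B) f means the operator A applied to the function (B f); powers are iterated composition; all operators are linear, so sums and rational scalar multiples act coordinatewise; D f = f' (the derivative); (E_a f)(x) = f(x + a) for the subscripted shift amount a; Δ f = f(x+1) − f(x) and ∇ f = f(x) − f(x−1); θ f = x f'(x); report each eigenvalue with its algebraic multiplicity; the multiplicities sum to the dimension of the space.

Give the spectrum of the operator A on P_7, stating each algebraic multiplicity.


image of 1: 1
image of x: 2x + 7/2
image of x^2: 3x^2 + 7x + 13/4
image of x^3: 4x^3 + (21/2)x^2 + (39/4)x + 35/8
image of x^4: 5x^4 + 14x^3 + (39/2)x^2 + (35/2)x + 97/16
image of x^5: 6x^5 + (35/2)x^4 + (65/2)x^3 + (175/4)x^2 + (485/16)x + 275/32
image of x^6: 7x^6 + 21x^5 + (195/4)x^4 + (175/2)x^3 + (1455/16)x^2 + (825/16)x + 793/64
image of x^7: 8x^7 + (49/2)x^6 + (273/4)x^5 + (1225/8)x^4 + (3395/16)x^3 + (5775/32)x^2 + (5551/64)x + 2315/128
the matrix is upper triangular; its diagonal is (1, 2, 3, 4, 5, 6, 7, 8)
for a triangular matrix the eigenvalues are the diagonal entries, with algebraic multiplicity their repetition count

λ = 1 (multiplicity 1), λ = 2 (multiplicity 1), λ = 3 (multiplicity 1), λ = 4 (multiplicity 1), λ = 5 (multiplicity 1), λ = 6 (multiplicity 1), λ = 7 (multiplicity 1), λ = 8 (multiplicity 1)


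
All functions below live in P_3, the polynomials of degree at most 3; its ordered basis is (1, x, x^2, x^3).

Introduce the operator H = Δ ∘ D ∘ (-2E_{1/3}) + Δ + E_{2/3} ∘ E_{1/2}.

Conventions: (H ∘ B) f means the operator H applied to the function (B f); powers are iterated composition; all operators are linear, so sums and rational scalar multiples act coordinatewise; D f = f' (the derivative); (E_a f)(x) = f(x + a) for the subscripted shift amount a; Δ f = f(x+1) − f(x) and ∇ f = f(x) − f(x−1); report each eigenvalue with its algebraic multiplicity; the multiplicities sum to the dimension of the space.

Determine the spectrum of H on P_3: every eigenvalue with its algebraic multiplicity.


λ = 1 (multiplicity 4)

image of 1: 1
image of x: x + 13/6
image of x^2: x^2 + (13/3)x - 59/36
image of x^3: x^3 + (13/2)x^2 - (59/12)x - 1601/216
the matrix is upper triangular; its diagonal is (1, 1, 1, 1)
for a triangular matrix the eigenvalues are the diagonal entries, with algebraic multiplicity their repetition count


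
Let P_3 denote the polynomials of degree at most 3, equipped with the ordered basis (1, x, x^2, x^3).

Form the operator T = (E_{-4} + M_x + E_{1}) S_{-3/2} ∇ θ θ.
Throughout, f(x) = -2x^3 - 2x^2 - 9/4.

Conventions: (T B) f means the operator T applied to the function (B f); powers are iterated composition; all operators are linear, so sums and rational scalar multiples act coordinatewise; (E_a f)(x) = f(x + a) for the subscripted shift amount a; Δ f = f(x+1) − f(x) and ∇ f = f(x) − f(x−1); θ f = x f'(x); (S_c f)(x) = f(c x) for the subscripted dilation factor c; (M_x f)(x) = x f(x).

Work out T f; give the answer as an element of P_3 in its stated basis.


θ f = -6x^3 - 4x^2
θ θ f = -18x^3 - 8x^2
∇ (θ θ) f = -54x^2 + 38x - 10
S_{-3/2} ∇ (θ θ) f = -(243/2)x^2 - 57x - 10
E_{-4} (S_{-3/2} ∇) (θ θ) f = -(243/2)x^2 + 915x - 1726
M_x (S_{-3/2} ∇) (θ θ) f = -(243/2)x^3 - 57x^2 - 10x
E_{1} (S_{-3/2} ∇) (θ θ) f = -(243/2)x^2 - 300x - 377/2
(E_{-4} + M_x + E_{1}) (S_{-3/2} ∇) (θ θ) f = -(243/2)x^3 - 300x^2 + 605x - 3829/2

g(x) = -(243/2)x^3 - 300x^2 + 605x - 3829/2


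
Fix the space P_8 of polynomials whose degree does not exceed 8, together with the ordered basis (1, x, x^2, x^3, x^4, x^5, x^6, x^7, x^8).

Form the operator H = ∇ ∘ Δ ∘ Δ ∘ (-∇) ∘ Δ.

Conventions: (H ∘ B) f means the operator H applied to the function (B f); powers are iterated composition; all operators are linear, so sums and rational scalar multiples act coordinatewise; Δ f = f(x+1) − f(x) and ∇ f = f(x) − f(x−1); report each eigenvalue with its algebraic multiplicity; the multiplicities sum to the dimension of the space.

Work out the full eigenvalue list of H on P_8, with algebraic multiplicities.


λ = 0 (multiplicity 9)

image of 1: 0
image of x: 0
image of x^2: 0
image of x^3: 0
image of x^4: 0
image of x^5: -120
image of x^6: -720x - 360
image of x^7: -2520x^2 - 2520x - 1680
image of x^8: -6720x^3 - 10080x^2 - 13440x - 5040
the matrix is upper triangular; its diagonal is (0, 0, 0, 0, 0, 0, 0, 0, 0)
for a triangular matrix the eigenvalues are the diagonal entries, with algebraic multiplicity their repetition count


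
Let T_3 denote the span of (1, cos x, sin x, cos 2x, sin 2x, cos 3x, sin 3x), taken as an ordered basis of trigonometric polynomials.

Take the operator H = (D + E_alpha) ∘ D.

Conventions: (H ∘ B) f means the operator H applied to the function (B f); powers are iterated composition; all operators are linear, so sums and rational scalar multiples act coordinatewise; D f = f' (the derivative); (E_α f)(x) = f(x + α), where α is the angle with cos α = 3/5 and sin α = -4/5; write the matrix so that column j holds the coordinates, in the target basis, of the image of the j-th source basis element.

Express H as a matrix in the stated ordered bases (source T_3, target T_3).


image of 1: 0
image of cos x: -(1/5)cos x - (3/5)sin x
image of sin x: (3/5)cos x - (1/5)sin x
image of cos 2x: -(52/25)cos 2x + (14/25)sin 2x
image of sin 2x: -(14/25)cos 2x - (52/25)sin 2x
image of cos 3x: -(993/125)cos 3x + (351/125)sin 3x
image of sin 3x: -(351/125)cos 3x - (993/125)sin 3x
each image's coordinates form column j of the matrix

the matrix is [[0, 0, 0, 0, 0, 0, 0]; [0, -1/5, 3/5, 0, 0, 0, 0]; [0, -3/5, -1/5, 0, 0, 0, 0]; [0, 0, 0, -52/25, -14/25, 0, 0]; [0, 0, 0, 14/25, -52/25, 0, 0]; [0, 0, 0, 0, 0, -993/125, -351/125]; [0, 0, 0, 0, 0, 351/125, -993/125]] (rows listed top to bottom)


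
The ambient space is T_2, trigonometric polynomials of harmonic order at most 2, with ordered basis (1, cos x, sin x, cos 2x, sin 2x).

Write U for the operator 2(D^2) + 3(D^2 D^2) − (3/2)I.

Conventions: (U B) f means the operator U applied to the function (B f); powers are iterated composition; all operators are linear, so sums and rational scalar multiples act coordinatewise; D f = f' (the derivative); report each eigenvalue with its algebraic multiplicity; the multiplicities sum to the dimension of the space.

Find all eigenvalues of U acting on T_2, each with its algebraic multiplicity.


λ = -3/2 (multiplicity 1), λ = -1/2 (multiplicity 2), λ = 77/2 (multiplicity 2)

image of 1: -3/2
image of cos x: -(1/2)cos x
image of sin x: -(1/2)sin x
image of cos 2x: (77/2)cos 2x
image of sin 2x: (77/2)sin 2x
the matrix is diagonal; its diagonal is (-3/2, -1/2, -1/2, 77/2, 77/2)
for a triangular matrix the eigenvalues are the diagonal entries, with algebraic multiplicity their repetition count


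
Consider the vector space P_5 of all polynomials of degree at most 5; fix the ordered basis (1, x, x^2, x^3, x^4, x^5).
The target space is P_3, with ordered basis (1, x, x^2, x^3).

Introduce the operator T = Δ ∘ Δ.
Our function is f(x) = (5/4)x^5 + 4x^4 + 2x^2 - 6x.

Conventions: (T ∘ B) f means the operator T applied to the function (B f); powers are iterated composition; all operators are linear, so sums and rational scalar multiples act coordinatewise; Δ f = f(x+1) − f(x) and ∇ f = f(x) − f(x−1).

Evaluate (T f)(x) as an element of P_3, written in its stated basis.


Δ f = (25/4)x^4 + (57/2)x^3 + (73/2)x^2 + (105/4)x + 5/4
Δ Δ f = 25x^3 + 123x^2 + (367/2)x + 195/2

g(x) = 25x^3 + 123x^2 + (367/2)x + 195/2


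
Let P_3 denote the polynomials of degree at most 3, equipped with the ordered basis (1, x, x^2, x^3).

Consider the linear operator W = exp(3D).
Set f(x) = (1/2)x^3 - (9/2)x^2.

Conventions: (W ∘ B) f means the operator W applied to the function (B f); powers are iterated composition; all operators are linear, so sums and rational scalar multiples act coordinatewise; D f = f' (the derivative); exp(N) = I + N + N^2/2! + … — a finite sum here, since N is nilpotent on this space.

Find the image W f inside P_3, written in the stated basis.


order-1 term: (9/2)x^2 - 27x
order-2 term: (27/2)x - 81/2
order-3 term: 27/2
the series for exp(3D) f terminates at order 3
exp(3D) f = (1/2)x^3 - (27/2)x - 27

the result is g(x) = (1/2)x^3 - (27/2)x - 27


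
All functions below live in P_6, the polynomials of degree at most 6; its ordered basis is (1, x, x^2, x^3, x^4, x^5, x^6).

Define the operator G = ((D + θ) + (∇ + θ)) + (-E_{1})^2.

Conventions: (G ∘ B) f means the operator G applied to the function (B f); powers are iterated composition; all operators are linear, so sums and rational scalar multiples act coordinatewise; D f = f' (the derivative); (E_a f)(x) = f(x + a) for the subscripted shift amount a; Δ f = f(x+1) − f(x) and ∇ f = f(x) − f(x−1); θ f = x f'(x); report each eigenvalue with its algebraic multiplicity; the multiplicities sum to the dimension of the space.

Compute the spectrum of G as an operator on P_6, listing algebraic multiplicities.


image of 1: 1
image of x: 3x + 4
image of x^2: 5x^2 + 8x + 3
image of x^3: 7x^3 + 12x^2 + 9x + 9
image of x^4: 9x^4 + 16x^3 + 18x^2 + 36x + 15
image of x^5: 11x^5 + 20x^4 + 30x^3 + 90x^2 + 75x + 33
image of x^6: 13x^6 + 24x^5 + 45x^4 + 180x^3 + 225x^2 + 198x + 63
the matrix is upper triangular; its diagonal is (1, 3, 5, 7, 9, 11, 13)
for a triangular matrix the eigenvalues are the diagonal entries, with algebraic multiplicity their repetition count

λ = 1 (multiplicity 1), λ = 3 (multiplicity 1), λ = 5 (multiplicity 1), λ = 7 (multiplicity 1), λ = 9 (multiplicity 1), λ = 11 (multiplicity 1), λ = 13 (multiplicity 1)


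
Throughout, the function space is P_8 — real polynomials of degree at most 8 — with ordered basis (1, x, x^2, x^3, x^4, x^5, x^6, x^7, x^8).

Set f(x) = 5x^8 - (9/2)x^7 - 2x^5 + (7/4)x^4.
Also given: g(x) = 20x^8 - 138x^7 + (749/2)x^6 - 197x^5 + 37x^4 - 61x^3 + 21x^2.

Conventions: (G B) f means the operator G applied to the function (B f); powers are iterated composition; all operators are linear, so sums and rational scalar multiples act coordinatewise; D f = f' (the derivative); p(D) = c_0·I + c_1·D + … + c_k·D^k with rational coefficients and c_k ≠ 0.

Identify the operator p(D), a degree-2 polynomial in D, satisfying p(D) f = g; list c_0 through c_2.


c_0 = 4, c_1 = -3, c_2 = 1

D^0 f = 5x^8 - (9/2)x^7 - 2x^5 + (7/4)x^4
D^1 f = 40x^7 - (63/2)x^6 - 10x^4 + 7x^3
D^2 f = 280x^6 - 189x^5 - 40x^3 + 21x^2
matching coefficients of g against c_0 f + c_1 Df + … from the top degree down determines the c_i
solution: c_0 = 4, c_1 = -3, c_2 = 1


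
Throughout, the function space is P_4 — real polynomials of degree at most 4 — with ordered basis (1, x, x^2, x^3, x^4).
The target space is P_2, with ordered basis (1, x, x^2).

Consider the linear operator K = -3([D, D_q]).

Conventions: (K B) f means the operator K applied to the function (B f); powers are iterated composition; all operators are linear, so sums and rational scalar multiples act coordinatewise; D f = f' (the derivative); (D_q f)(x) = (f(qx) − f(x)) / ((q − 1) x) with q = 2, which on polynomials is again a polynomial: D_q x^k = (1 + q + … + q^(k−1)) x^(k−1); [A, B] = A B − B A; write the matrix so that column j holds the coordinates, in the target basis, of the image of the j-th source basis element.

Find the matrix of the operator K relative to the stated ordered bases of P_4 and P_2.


the matrix is [[0, 0, -3, 0, 0]; [0, 0, 0, -15, 0]; [0, 0, 0, 0, -51]] (rows listed top to bottom)

image of 1: 0
image of x: 0
image of x^2: -3
image of x^3: -15x
image of x^4: -51x^2
each image's coordinates form column j of the matrix


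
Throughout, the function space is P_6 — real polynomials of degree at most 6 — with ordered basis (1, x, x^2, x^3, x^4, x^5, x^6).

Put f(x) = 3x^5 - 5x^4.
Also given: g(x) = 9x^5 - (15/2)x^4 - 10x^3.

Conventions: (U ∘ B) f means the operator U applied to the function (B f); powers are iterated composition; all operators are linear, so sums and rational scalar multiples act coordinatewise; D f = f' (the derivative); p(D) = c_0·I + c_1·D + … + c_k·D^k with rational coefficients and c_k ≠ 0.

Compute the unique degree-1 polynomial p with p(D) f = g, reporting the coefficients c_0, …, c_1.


D^0 f = 3x^5 - 5x^4
D^1 f = 15x^4 - 20x^3
matching coefficients of g against c_0 f + c_1 Df + … from the top degree down determines the c_i
solution: c_0 = 3, c_1 = 1/2

c_0 = 3, c_1 = 1/2


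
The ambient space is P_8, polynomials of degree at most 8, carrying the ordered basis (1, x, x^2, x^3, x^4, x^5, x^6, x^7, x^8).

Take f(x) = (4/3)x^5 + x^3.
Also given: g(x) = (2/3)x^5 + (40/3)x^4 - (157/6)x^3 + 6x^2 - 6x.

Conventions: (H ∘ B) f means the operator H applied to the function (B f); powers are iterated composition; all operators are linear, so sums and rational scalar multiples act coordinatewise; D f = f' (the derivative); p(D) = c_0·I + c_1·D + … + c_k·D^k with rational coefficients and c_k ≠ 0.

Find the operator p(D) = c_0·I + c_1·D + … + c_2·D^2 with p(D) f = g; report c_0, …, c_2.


c_0 = 1/2, c_1 = 2, c_2 = -1

D^0 f = (4/3)x^5 + x^3
D^1 f = (20/3)x^4 + 3x^2
D^2 f = (80/3)x^3 + 6x
matching coefficients of g against c_0 f + c_1 Df + … from the top degree down determines the c_i
solution: c_0 = 1/2, c_1 = 2, c_2 = -1


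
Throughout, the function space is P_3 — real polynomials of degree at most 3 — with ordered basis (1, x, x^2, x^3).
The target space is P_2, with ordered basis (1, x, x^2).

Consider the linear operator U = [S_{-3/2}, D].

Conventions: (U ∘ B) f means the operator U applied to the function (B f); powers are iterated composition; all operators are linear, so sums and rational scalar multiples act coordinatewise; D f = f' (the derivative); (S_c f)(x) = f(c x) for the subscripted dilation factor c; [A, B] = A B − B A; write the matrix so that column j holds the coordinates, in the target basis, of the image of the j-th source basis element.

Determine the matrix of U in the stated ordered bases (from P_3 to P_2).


the matrix is [[0, 5/2, 0, 0]; [0, 0, -15/2, 0]; [0, 0, 0, 135/8]] (rows listed top to bottom)

image of 1: 0
image of x: 5/2
image of x^2: -(15/2)x
image of x^3: (135/8)x^2
each image's coordinates form column j of the matrix


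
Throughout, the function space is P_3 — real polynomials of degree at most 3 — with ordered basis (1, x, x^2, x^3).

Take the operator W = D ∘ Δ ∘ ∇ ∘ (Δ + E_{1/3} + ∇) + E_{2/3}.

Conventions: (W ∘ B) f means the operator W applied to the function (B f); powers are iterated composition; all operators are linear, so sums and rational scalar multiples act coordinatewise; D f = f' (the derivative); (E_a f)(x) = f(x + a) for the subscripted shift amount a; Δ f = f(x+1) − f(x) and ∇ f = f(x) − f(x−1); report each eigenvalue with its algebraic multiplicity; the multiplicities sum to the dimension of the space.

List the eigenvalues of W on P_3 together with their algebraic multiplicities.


image of 1: 1
image of x: x + 2/3
image of x^2: x^2 + (4/3)x + 4/9
image of x^3: x^3 + 2x^2 + (4/3)x + 170/27
the matrix is upper triangular; its diagonal is (1, 1, 1, 1)
for a triangular matrix the eigenvalues are the diagonal entries, with algebraic multiplicity their repetition count

λ = 1 (multiplicity 4)


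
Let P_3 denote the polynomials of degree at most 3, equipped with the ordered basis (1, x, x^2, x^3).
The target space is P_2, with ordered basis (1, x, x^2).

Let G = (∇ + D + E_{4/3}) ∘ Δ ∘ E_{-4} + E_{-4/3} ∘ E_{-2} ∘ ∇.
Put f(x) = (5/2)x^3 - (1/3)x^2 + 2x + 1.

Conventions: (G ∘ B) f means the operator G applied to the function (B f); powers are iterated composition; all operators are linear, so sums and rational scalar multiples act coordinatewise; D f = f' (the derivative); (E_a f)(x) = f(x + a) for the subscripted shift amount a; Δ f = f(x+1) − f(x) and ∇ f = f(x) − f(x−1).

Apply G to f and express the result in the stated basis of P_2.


the image equals g(x) = 15x^2 - (184/3)x + 245/6

E_{-4} f = (5/2)x^3 - (91/3)x^2 + (374/3)x - 517/3
Δ E_{-4} f = (15/2)x^2 - (319/6)x + 581/6
∇ Δ E_{-4} f = 15x - 182/3
D Δ E_{-4} f = 15x - 319/6
E_{4/3} Δ E_{-4} f = (15/2)x^2 - (199/6)x + 707/18
(∇ + D + E_{4/3}) Δ E_{-4} f = (15/2)x^2 - (19/6)x - 671/9
∇ f = (15/2)x^2 - (49/6)x + 29/6
E_{-2} ∇ f = (15/2)x^2 - (229/6)x + 307/6
E_{-4/3} E_{-2} ∇ f = (15/2)x^2 - (349/6)x + 2077/18
((∇ + D + E_{4/3}) ∘ Δ ∘ E_{-4} + E_{-4/3} ∘ E_{-2} ∘ ∇) f = 15x^2 - (184/3)x + 245/6


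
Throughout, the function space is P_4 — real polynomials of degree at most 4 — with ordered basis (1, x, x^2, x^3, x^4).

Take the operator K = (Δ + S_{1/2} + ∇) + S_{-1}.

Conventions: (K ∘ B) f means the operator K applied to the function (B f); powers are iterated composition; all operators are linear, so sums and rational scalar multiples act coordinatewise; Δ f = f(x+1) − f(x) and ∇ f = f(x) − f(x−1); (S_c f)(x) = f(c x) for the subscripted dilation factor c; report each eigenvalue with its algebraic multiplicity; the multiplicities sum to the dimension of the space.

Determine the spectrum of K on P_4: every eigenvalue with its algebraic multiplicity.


λ = -7/8 (multiplicity 1), λ = -1/2 (multiplicity 1), λ = 17/16 (multiplicity 1), λ = 5/4 (multiplicity 1), λ = 2 (multiplicity 1)

image of 1: 2
image of x: -(1/2)x + 2
image of x^2: (5/4)x^2 + 4x
image of x^3: -(7/8)x^3 + 6x^2 + 2
image of x^4: (17/16)x^4 + 8x^3 + 8x
the matrix is upper triangular; its diagonal is (2, -1/2, 5/4, -7/8, 17/16)
for a triangular matrix the eigenvalues are the diagonal entries, with algebraic multiplicity their repetition count
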